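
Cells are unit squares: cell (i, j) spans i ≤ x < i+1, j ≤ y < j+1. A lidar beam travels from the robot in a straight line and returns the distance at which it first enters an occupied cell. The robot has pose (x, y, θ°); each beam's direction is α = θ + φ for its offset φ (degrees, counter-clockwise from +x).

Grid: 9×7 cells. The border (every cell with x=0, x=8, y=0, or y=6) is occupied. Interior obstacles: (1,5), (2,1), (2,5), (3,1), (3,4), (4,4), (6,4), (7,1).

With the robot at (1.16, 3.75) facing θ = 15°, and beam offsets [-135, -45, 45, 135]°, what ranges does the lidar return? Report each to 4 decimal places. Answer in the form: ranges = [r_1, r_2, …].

ranges = [0.3200, 5.5000, 1.4434, 0.1848]

beam 1: φ=-135°, α=240°
  d=(-0.5000,-0.8660)  start (1,3)  tX=0.3200 tY=0.8660  stride 1/|dx|=2.0000 1/|dy|=1.1547
    cross x-line → (0,3), t=0.3200 (wall)
  → r_1 = 0.3200
beam 2: φ=-45°, α=330°
  d=(0.8660,-0.5000)  start (1,3)  tX=0.9699 tY=1.5000  stride 1/|dx|=1.1547 1/|dy|=2.0000
    cross x-line → (2,3), t=0.9699
    cross y-line → (2,2), t=1.5000
    cross x-line → (3,2), t=2.1246
    cross x-line → (4,2), t=3.2793
    cross y-line → (4,1), t=3.5000
    cross x-line → (5,1), t=4.4341
    cross y-line → (5,0), t=5.5000 (wall)
  → r_2 = 5.5000
beam 3: φ=45°, α=60°
  d=(0.5000,0.8660)  start (1,3)  tX=1.6800 tY=0.2887  stride 1/|dx|=2.0000 1/|dy|=1.1547
    cross y-line → (1,4), t=0.2887
    cross y-line → (1,5), t=1.4434 (wall)
  → r_3 = 1.4434
beam 4: φ=135°, α=150°
  d=(-0.8660,0.5000)  start (1,3)  tX=0.1848 tY=0.5000  stride 1/|dx|=1.1547 1/|dy|=2.0000
    cross x-line → (0,3), t=0.1848 (wall)
  → r_4 = 0.1848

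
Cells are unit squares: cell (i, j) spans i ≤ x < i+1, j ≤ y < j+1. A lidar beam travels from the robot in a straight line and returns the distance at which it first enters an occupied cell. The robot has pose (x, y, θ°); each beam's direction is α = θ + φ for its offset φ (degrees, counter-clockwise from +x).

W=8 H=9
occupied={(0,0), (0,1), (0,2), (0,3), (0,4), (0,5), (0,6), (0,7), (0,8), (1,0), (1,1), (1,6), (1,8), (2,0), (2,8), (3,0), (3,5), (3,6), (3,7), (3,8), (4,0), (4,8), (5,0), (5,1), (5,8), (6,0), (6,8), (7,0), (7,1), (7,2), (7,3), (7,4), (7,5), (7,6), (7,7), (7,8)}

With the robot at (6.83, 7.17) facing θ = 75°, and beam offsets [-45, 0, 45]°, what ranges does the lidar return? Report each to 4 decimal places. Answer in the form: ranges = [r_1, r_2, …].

beam 1: φ=-45°, α=30°
  dir = (cos 30°, sin 30°) = (0.8660, 0.5000); from cell (6,7)
  next x-line at t=0.1963, next y-line at t=1.6600; Δt_x=1.1547, Δt_y=2.0000
    x: enter (7,7) at t=0.1963 ← occupied
  → r_1 = 0.1963
beam 2: φ=0°, α=75°
  dir = (cos 75°, sin 75°) = (0.2588, 0.9659); from cell (6,7)
  next x-line at t=0.6568, next y-line at t=0.8593; Δt_x=3.8637, Δt_y=1.0353
    x: enter (7,7) at t=0.6568 ← occupied
  → r_2 = 0.6568
beam 3: φ=45°, α=120°
  dir = (cos 120°, sin 120°) = (-0.5000, 0.8660); from cell (6,7)
  next x-line at t=1.6600, next y-line at t=0.9584; Δt_x=2.0000, Δt_y=1.1547
    y: enter (6,8) at t=0.9584 ← occupied
  → r_3 = 0.9584

ranges = [0.1963, 0.6568, 0.9584]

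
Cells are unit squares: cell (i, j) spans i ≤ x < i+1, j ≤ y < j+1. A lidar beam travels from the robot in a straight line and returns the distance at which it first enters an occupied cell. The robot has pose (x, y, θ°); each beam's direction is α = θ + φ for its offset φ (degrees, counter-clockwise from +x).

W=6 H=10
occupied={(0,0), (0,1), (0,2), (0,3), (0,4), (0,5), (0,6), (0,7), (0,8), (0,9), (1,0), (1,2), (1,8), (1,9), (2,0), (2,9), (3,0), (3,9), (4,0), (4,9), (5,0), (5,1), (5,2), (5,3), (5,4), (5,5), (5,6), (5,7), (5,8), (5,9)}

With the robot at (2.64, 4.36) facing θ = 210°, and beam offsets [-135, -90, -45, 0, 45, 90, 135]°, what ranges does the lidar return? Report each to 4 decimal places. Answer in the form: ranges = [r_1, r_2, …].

beam 1: φ=-135°, α=75°
  direction (0.2588, 0.9659); cell (2,4); t to first gridline: x 1.3909, y 0.6626 (then +3.8637 / +1.0353)
    (2,5) via y @ 0.6626
    (3,5) via x @ 1.3909
    (3,6) via y @ 1.6979
    (3,7) via y @ 2.7331
    (3,8) via y @ 3.7684
    (3,9) via y @ 4.8037  # hit
  → r_1 = 4.8037
beam 2: φ=-90°, α=120°
  direction (-0.5000, 0.8660); cell (2,4); t to first gridline: x 1.2800, y 0.7390 (then +2.0000 / +1.1547)
    (2,5) via y @ 0.7390
    (1,5) via x @ 1.2800
    (1,6) via y @ 1.8937
    (1,7) via y @ 3.0484
    (0,7) via x @ 3.2800  # hit
  → r_2 = 3.2800
beam 3: φ=-45°, α=165°
  direction (-0.9659, 0.2588); cell (2,4); t to first gridline: x 0.6626, y 2.4728 (then +1.0353 / +3.8637)
    (1,4) via x @ 0.6626
    (0,4) via x @ 1.6979  # hit
  → r_3 = 1.6979
beam 4: φ=0°, α=210°
  direction (-0.8660, -0.5000); cell (2,4); t to first gridline: x 0.7390, y 0.7200 (then +1.1547 / +2.0000)
    (2,3) via y @ 0.7200
    (1,3) via x @ 0.7390
    (0,3) via x @ 1.8937  # hit
  → r_4 = 1.8937
beam 5: φ=45°, α=255°
  direction (-0.2588, -0.9659); cell (2,4); t to first gridline: x 2.4728, y 0.3727 (then +3.8637 / +1.0353)
    (2,3) via y @ 0.3727
    (2,2) via y @ 1.4080
    (2,1) via y @ 2.4433
    (1,1) via x @ 2.4728
    (1,0) via y @ 3.4785  # hit
  → r_5 = 3.4785
beam 6: φ=90°, α=300°
  direction (0.5000, -0.8660); cell (2,4); t to first gridline: x 0.7200, y 0.4157 (then +2.0000 / +1.1547)
    (2,3) via y @ 0.4157
    (3,3) via x @ 0.7200
    (3,2) via y @ 1.5704
    (4,2) via x @ 2.7200
    (4,1) via y @ 2.7251
    (4,0) via y @ 3.8798  # hit
  → r_6 = 3.8798
beam 7: φ=135°, α=345°
  direction (0.9659, -0.2588); cell (2,4); t to first gridline: x 0.3727, y 1.3909 (then +1.0353 / +3.8637)
    (3,4) via x @ 0.3727
    (3,3) via y @ 1.3909
    (4,3) via x @ 1.4080
    (5,3) via x @ 2.4433  # hit
  → r_7 = 2.4433

ranges = [4.8037, 3.2800, 1.6979, 1.8937, 3.4785, 3.8798, 2.4433]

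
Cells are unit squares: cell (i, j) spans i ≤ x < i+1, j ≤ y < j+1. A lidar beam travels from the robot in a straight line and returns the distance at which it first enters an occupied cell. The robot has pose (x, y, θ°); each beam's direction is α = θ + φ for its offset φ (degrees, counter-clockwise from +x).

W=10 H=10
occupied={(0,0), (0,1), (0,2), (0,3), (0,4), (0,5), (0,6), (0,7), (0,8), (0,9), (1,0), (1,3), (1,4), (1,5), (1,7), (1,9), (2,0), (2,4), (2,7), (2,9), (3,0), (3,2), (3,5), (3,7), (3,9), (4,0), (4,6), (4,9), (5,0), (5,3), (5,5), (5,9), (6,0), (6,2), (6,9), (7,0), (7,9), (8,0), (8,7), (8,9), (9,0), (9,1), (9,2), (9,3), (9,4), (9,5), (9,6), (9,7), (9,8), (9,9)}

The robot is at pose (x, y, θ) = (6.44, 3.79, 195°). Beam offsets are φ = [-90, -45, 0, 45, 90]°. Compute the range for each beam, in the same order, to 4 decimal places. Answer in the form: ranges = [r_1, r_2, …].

ranges = [1.7000, 2.8175, 0.4555, 0.8800, 0.8179]

beam 1: φ=-90°, α=105°
  d=(-0.2588,0.9659)  start (6,3)  tX=1.7000 tY=0.2174  stride 1/|dx|=3.8637 1/|dy|=1.0353
    cross y-line → (6,4), t=0.2174
    cross y-line → (6,5), t=1.2527
    cross x-line → (5,5), t=1.7000 (wall)
  → r_1 = 1.7000
beam 2: φ=-45°, α=150°
  d=(-0.8660,0.5000)  start (6,3)  tX=0.5081 tY=0.4200  stride 1/|dx|=1.1547 1/|dy|=2.0000
    cross y-line → (6,4), t=0.4200
    cross x-line → (5,4), t=0.5081
    cross x-line → (4,4), t=1.6628
    cross y-line → (4,5), t=2.4200
    cross x-line → (3,5), t=2.8175 (wall)
  → r_2 = 2.8175
beam 3: φ=0°, α=195°
  d=(-0.9659,-0.2588)  start (6,3)  tX=0.4555 tY=3.0523  stride 1/|dx|=1.0353 1/|dy|=3.8637
    cross x-line → (5,3), t=0.4555 (wall)
  → r_3 = 0.4555
beam 4: φ=45°, α=240°
  d=(-0.5000,-0.8660)  start (6,3)  tX=0.8800 tY=0.9122  stride 1/|dx|=2.0000 1/|dy|=1.1547
    cross x-line → (5,3), t=0.8800 (wall)
  → r_4 = 0.8800
beam 5: φ=90°, α=285°
  d=(0.2588,-0.9659)  start (6,3)  tX=2.1637 tY=0.8179  stride 1/|dx|=3.8637 1/|dy|=1.0353
    cross y-line → (6,2), t=0.8179 (wall)
  → r_5 = 0.8179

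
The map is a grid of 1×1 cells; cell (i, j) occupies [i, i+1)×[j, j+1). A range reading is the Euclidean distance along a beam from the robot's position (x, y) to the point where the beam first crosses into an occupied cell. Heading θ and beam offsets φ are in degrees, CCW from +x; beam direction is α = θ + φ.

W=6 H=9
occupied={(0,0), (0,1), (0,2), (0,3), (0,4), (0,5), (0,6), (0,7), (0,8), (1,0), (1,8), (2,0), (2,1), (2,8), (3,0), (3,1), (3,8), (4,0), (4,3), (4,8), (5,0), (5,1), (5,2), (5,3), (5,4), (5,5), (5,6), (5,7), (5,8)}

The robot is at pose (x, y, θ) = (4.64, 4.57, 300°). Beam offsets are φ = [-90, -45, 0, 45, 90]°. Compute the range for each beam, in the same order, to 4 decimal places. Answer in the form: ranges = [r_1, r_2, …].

ranges = [4.2031, 0.5901, 0.6582, 0.3727, 0.4157]

beam 1: φ=-90°, α=210°
  cosα=-0.8660 sinα=-0.5000 | (4,4) | tMaxX 0.7390 tMaxY 1.1400 | tΔX 1.1547 tΔY 2.0000
    t=0.7390 [x] (3,4)
    t=1.1400 [y] (3,3)
    t=1.8937 [x] (2,3)
    t=3.0484 [x] (1,3)
    t=3.1400 [y] (1,2)
    t=4.2031 [x] (0,2) — stop
  → r_1 = 4.2031
beam 2: φ=-45°, α=255°
  cosα=-0.2588 sinα=-0.9659 | (4,4) | tMaxX 2.4728 tMaxY 0.5901 | tΔX 3.8637 tΔY 1.0353
    t=0.5901 [y] (4,3) — stop
  → r_2 = 0.5901
beam 3: φ=0°, α=300°
  cosα=0.5000 sinα=-0.8660 | (4,4) | tMaxX 0.7200 tMaxY 0.6582 | tΔX 2.0000 tΔY 1.1547
    t=0.6582 [y] (4,3) — stop
  → r_3 = 0.6582
beam 4: φ=45°, α=345°
  cosα=0.9659 sinα=-0.2588 | (4,4) | tMaxX 0.3727 tMaxY 2.2023 | tΔX 1.0353 tΔY 3.8637
    t=0.3727 [x] (5,4) — stop
  → r_4 = 0.3727
beam 5: φ=90°, α=30°
  cosα=0.8660 sinα=0.5000 | (4,4) | tMaxX 0.4157 tMaxY 0.8600 | tΔX 1.1547 tΔY 2.0000
    t=0.4157 [x] (5,4) — stop
  → r_5 = 0.4157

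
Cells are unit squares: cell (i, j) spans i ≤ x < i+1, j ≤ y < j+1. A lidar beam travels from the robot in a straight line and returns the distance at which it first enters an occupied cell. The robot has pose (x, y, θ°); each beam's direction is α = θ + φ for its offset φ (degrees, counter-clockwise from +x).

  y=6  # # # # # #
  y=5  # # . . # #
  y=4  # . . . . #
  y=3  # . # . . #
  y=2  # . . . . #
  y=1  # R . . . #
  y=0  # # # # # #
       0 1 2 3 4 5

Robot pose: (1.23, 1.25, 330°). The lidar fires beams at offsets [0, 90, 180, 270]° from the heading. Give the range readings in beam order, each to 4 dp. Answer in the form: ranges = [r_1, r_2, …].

beam 1: φ=0°, α=330°
  dir = (cos 330°, sin 330°) = (0.8660, -0.5000); from cell (1,1)
  next x-line at t=0.8891, next y-line at t=0.5000; Δt_x=1.1547, Δt_y=2.0000
    y: enter (1,0) at t=0.5000 ← occupied
  → r_1 = 0.5000
beam 2: φ=90°, α=60°
  dir = (cos 60°, sin 60°) = (0.5000, 0.8660); from cell (1,1)
  next x-line at t=1.5400, next y-line at t=0.8660; Δt_x=2.0000, Δt_y=1.1547
    y: enter (1,2) at t=0.8660
    x: enter (2,2) at t=1.5400
    y: enter (2,3) at t=2.0207 ← occupied
  → r_2 = 2.0207
beam 3: φ=180°, α=150°
  dir = (cos 150°, sin 150°) = (-0.8660, 0.5000); from cell (1,1)
  next x-line at t=0.2656, next y-line at t=1.5000; Δt_x=1.1547, Δt_y=2.0000
    x: enter (0,1) at t=0.2656 ← occupied
  → r_3 = 0.2656
beam 4: φ=270°, α=240°
  dir = (cos 240°, sin 240°) = (-0.5000, -0.8660); from cell (1,1)
  next x-line at t=0.4600, next y-line at t=0.2887; Δt_x=2.0000, Δt_y=1.1547
    y: enter (1,0) at t=0.2887 ← occupied
  → r_4 = 0.2887

ranges = [0.5000, 2.0207, 0.2656, 0.2887]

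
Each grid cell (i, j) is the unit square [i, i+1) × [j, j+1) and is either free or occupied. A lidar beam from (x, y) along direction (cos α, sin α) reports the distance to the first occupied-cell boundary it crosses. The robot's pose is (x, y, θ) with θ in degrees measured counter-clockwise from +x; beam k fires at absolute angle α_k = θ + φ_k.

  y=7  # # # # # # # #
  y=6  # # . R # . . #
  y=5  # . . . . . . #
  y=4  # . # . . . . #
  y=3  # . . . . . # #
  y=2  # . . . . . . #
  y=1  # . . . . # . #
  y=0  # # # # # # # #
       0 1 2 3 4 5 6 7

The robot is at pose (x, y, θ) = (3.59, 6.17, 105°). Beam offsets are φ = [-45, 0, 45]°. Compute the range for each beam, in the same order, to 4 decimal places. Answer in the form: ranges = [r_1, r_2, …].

ranges = [0.8200, 0.8593, 1.6600]

beam 1: φ=-45°, α=60°
  dir = (cos 60°, sin 60°) = (0.5000, 0.8660); from cell (3,6)
  next x-line at t=0.8200, next y-line at t=0.9584; Δt_x=2.0000, Δt_y=1.1547
    x: enter (4,6) at t=0.8200 ← occupied
  → r_1 = 0.8200
beam 2: φ=0°, α=105°
  dir = (cos 105°, sin 105°) = (-0.2588, 0.9659); from cell (3,6)
  next x-line at t=2.2796, next y-line at t=0.8593; Δt_x=3.8637, Δt_y=1.0353
    y: enter (3,7) at t=0.8593 ← occupied
  → r_2 = 0.8593
beam 3: φ=45°, α=150°
  dir = (cos 150°, sin 150°) = (-0.8660, 0.5000); from cell (3,6)
  next x-line at t=0.6813, next y-line at t=1.6600; Δt_x=1.1547, Δt_y=2.0000
    x: enter (2,6) at t=0.6813
    y: enter (2,7) at t=1.6600 ← occupied
  → r_3 = 1.6600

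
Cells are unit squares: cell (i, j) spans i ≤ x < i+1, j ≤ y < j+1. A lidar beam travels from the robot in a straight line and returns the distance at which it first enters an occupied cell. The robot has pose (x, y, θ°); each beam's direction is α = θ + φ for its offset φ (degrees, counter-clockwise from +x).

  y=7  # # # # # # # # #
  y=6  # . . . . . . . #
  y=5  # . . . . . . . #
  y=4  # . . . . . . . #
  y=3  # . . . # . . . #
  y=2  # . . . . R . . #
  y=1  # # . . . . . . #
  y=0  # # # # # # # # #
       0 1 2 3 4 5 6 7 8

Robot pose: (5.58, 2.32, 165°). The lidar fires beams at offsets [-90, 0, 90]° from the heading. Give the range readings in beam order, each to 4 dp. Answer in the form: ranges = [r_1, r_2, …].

ranges = [4.8451, 4.7416, 1.3666]

beam 1: φ=-90°, α=75°
  dir = (cos 75°, sin 75°) = (0.2588, 0.9659); from cell (5,2)
  next x-line at t=1.6228, next y-line at t=0.7040; Δt_x=3.8637, Δt_y=1.0353
    y: enter (5,3) at t=0.7040
    x: enter (6,3) at t=1.6228
    y: enter (6,4) at t=1.7393
    y: enter (6,5) at t=2.7745
    y: enter (6,6) at t=3.8098
    y: enter (6,7) at t=4.8451 ← occupied
  → r_1 = 4.8451
beam 2: φ=0°, α=165°
  dir = (cos 165°, sin 165°) = (-0.9659, 0.2588); from cell (5,2)
  next x-line at t=0.6005, next y-line at t=2.6273; Δt_x=1.0353, Δt_y=3.8637
    x: enter (4,2) at t=0.6005
    x: enter (3,2) at t=1.6357
    y: enter (3,3) at t=2.6273
    x: enter (2,3) at t=2.6710
    x: enter (1,3) at t=3.7063
    x: enter (0,3) at t=4.7416 ← occupied
  → r_2 = 4.7416
beam 3: φ=90°, α=255°
  dir = (cos 255°, sin 255°) = (-0.2588, -0.9659); from cell (5,2)
  next x-line at t=2.2409, next y-line at t=0.3313; Δt_x=3.8637, Δt_y=1.0353
    y: enter (5,1) at t=0.3313
    y: enter (5,0) at t=1.3666 ← occupied
  → r_3 = 1.3666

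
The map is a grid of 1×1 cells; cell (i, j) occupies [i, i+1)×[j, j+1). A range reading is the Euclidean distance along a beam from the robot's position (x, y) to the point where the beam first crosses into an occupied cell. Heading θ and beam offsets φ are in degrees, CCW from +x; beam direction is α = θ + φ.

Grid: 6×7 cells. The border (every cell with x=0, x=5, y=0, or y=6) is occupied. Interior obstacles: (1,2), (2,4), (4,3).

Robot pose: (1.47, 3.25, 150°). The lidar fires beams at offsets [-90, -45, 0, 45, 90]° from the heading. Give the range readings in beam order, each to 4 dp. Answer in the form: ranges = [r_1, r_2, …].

beam 1: φ=-90°, α=60°
  d=(0.5000,0.8660)  start (1,3)  tX=1.0600 tY=0.8660  stride 1/|dx|=2.0000 1/|dy|=1.1547
    cross y-line → (1,4), t=0.8660
    cross x-line → (2,4), t=1.0600 (wall)
  → r_1 = 1.0600
beam 2: φ=-45°, α=105°
  d=(-0.2588,0.9659)  start (1,3)  tX=1.8159 tY=0.7765  stride 1/|dx|=3.8637 1/|dy|=1.0353
    cross y-line → (1,4), t=0.7765
    cross y-line → (1,5), t=1.8117
    cross x-line → (0,5), t=1.8159 (wall)
  → r_2 = 1.8159
beam 3: φ=0°, α=150°
  d=(-0.8660,0.5000)  start (1,3)  tX=0.5427 tY=1.5000  stride 1/|dx|=1.1547 1/|dy|=2.0000
    cross x-line → (0,3), t=0.5427 (wall)
  → r_3 = 0.5427
beam 4: φ=45°, α=195°
  d=(-0.9659,-0.2588)  start (1,3)  tX=0.4866 tY=0.9659  stride 1/|dx|=1.0353 1/|dy|=3.8637
    cross x-line → (0,3), t=0.4866 (wall)
  → r_4 = 0.4866
beam 5: φ=90°, α=240°
  d=(-0.5000,-0.8660)  start (1,3)  tX=0.9400 tY=0.2887  stride 1/|dx|=2.0000 1/|dy|=1.1547
    cross y-line → (1,2), t=0.2887 (wall)
  → r_5 = 0.2887

ranges = [1.0600, 1.8159, 0.5427, 0.4866, 0.2887]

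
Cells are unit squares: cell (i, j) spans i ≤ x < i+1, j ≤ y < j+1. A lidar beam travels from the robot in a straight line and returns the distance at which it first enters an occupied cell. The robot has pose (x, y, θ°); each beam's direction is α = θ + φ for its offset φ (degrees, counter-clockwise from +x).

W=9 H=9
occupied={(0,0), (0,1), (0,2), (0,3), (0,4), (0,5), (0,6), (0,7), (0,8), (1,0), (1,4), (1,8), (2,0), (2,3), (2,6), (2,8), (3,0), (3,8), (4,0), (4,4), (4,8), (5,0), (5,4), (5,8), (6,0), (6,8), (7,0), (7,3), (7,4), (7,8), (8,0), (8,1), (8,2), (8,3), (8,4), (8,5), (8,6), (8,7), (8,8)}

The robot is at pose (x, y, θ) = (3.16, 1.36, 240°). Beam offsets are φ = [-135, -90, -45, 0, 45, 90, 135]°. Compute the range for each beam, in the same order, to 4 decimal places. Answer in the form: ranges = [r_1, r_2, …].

ranges = [1.6979, 2.4942, 1.3909, 0.4157, 0.3727, 0.7200, 5.0107]

beam 1: φ=-135°, α=105°
  direction (-0.2588, 0.9659); cell (3,1); t to first gridline: x 0.6182, y 0.6626 (then +3.8637 / +1.0353)
    (2,1) via x @ 0.6182
    (2,2) via y @ 0.6626
    (2,3) via y @ 1.6979  # hit
  → r_1 = 1.6979
beam 2: φ=-90°, α=150°
  direction (-0.8660, 0.5000); cell (3,1); t to first gridline: x 0.1848, y 1.2800 (then +1.1547 / +2.0000)
    (2,1) via x @ 0.1848
    (2,2) via y @ 1.2800
    (1,2) via x @ 1.3395
    (0,2) via x @ 2.4942  # hit
  → r_2 = 2.4942
beam 3: φ=-45°, α=195°
  direction (-0.9659, -0.2588); cell (3,1); t to first gridline: x 0.1656, y 1.3909 (then +1.0353 / +3.8637)
    (2,1) via x @ 0.1656
    (1,1) via x @ 1.2009
    (1,0) via y @ 1.3909  # hit
  → r_3 = 1.3909
beam 4: φ=0°, α=240°
  direction (-0.5000, -0.8660); cell (3,1); t to first gridline: x 0.3200, y 0.4157 (then +2.0000 / +1.1547)
    (2,1) via x @ 0.3200
    (2,0) via y @ 0.4157  # hit
  → r_4 = 0.4157
beam 5: φ=45°, α=285°
  direction (0.2588, -0.9659); cell (3,1); t to first gridline: x 3.2455, y 0.3727 (then +3.8637 / +1.0353)
    (3,0) via y @ 0.3727  # hit
  → r_5 = 0.3727
beam 6: φ=90°, α=330°
  direction (0.8660, -0.5000); cell (3,1); t to first gridline: x 0.9699, y 0.7200 (then +1.1547 / +2.0000)
    (3,0) via y @ 0.7200  # hit
  → r_6 = 0.7200
beam 7: φ=135°, α=15°
  direction (0.9659, 0.2588); cell (3,1); t to first gridline: x 0.8696, y 2.4728 (then +1.0353 / +3.8637)
    (4,1) via x @ 0.8696
    (5,1) via x @ 1.9049
    (5,2) via y @ 2.4728
    (6,2) via x @ 2.9402
    (7,2) via x @ 3.9755
    (8,2) via x @ 5.0107  # hit
  → r_7 = 5.0107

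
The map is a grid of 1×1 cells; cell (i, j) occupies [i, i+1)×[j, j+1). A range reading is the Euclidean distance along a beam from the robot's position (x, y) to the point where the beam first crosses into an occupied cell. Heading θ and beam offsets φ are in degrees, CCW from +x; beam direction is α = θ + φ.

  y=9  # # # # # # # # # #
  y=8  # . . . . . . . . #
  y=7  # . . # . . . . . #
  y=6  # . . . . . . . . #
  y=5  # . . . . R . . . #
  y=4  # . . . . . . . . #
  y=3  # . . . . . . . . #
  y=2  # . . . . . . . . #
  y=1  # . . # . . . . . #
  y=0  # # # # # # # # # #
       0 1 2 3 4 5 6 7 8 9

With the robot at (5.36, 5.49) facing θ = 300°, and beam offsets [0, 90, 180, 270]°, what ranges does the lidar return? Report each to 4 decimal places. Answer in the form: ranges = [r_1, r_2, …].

beam 1: φ=0°, α=300°
  direction (0.5000, -0.8660); cell (5,5); t to first gridline: x 1.2800, y 0.5658 (then +2.0000 / +1.1547)
    (5,4) via y @ 0.5658
    (6,4) via x @ 1.2800
    (6,3) via y @ 1.7205
    (6,2) via y @ 2.8752
    (7,2) via x @ 3.2800
    (7,1) via y @ 4.0299
    (7,0) via y @ 5.1846  # hit
  → r_1 = 5.1846
beam 2: φ=90°, α=30°
  direction (0.8660, 0.5000); cell (5,5); t to first gridline: x 0.7390, y 1.0200 (then +1.1547 / +2.0000)
    (6,5) via x @ 0.7390
    (6,6) via y @ 1.0200
    (7,6) via x @ 1.8937
    (7,7) via y @ 3.0200
    (8,7) via x @ 3.0484
    (9,7) via x @ 4.2031  # hit
  → r_2 = 4.2031
beam 3: φ=180°, α=120°
  direction (-0.5000, 0.8660); cell (5,5); t to first gridline: x 0.7200, y 0.5889 (then +2.0000 / +1.1547)
    (5,6) via y @ 0.5889
    (4,6) via x @ 0.7200
    (4,7) via y @ 1.7436
    (3,7) via x @ 2.7200  # hit
  → r_3 = 2.7200
beam 4: φ=270°, α=210°
  direction (-0.8660, -0.5000); cell (5,5); t to first gridline: x 0.4157, y 0.9800 (then +1.1547 / +2.0000)
    (4,5) via x @ 0.4157
    (4,4) via y @ 0.9800
    (3,4) via x @ 1.5704
    (2,4) via x @ 2.7251
    (2,3) via y @ 2.9800
    (1,3) via x @ 3.8798
    (1,2) via y @ 4.9800
    (0,2) via x @ 5.0345  # hit
  → r_4 = 5.0345

ranges = [5.1846, 4.2031, 2.7200, 5.0345]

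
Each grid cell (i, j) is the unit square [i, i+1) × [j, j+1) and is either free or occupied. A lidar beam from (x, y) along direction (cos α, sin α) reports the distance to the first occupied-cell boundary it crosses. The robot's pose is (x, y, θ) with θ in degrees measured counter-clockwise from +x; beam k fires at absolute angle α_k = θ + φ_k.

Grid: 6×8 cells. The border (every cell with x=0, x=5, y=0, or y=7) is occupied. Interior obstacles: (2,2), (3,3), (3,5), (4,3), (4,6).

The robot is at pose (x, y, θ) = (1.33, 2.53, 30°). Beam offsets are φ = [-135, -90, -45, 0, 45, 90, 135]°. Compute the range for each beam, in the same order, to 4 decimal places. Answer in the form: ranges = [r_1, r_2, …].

beam 1: φ=-135°, α=255°
  dir = (cos 255°, sin 255°) = (-0.2588, -0.9659); from cell (1,2)
  next x-line at t=1.2750, next y-line at t=0.5487; Δt_x=3.8637, Δt_y=1.0353
    y: enter (1,1) at t=0.5487
    x: enter (0,1) at t=1.2750 ← occupied
  → r_1 = 1.2750
beam 2: φ=-90°, α=300°
  dir = (cos 300°, sin 300°) = (0.5000, -0.8660); from cell (1,2)
  next x-line at t=1.3400, next y-line at t=0.6120; Δt_x=2.0000, Δt_y=1.1547
    y: enter (1,1) at t=0.6120
    x: enter (2,1) at t=1.3400
    y: enter (2,0) at t=1.7667 ← occupied
  → r_2 = 1.7667
beam 3: φ=-45°, α=345°
  dir = (cos 345°, sin 345°) = (0.9659, -0.2588); from cell (1,2)
  next x-line at t=0.6936, next y-line at t=2.0478; Δt_x=1.0353, Δt_y=3.8637
    x: enter (2,2) at t=0.6936 ← occupied
  → r_3 = 0.6936
beam 4: φ=0°, α=30°
  dir = (cos 30°, sin 30°) = (0.8660, 0.5000); from cell (1,2)
  next x-line at t=0.7736, next y-line at t=0.9400; Δt_x=1.1547, Δt_y=2.0000
    x: enter (2,2) at t=0.7736 ← occupied
  → r_4 = 0.7736
beam 5: φ=45°, α=75°
  dir = (cos 75°, sin 75°) = (0.2588, 0.9659); from cell (1,2)
  next x-line at t=2.5887, next y-line at t=0.4866; Δt_x=3.8637, Δt_y=1.0353
    y: enter (1,3) at t=0.4866
    y: enter (1,4) at t=1.5219
    y: enter (1,5) at t=2.5571
    x: enter (2,5) at t=2.5887
    y: enter (2,6) at t=3.5924
    y: enter (2,7) at t=4.6277 ← occupied
  → r_5 = 4.6277
beam 6: φ=90°, α=120°
  dir = (cos 120°, sin 120°) = (-0.5000, 0.8660); from cell (1,2)
  next x-line at t=0.6600, next y-line at t=0.5427; Δt_x=2.0000, Δt_y=1.1547
    y: enter (1,3) at t=0.5427
    x: enter (0,3) at t=0.6600 ← occupied
  → r_6 = 0.6600
beam 7: φ=135°, α=165°
  dir = (cos 165°, sin 165°) = (-0.9659, 0.2588); from cell (1,2)
  next x-line at t=0.3416, next y-line at t=1.8159; Δt_x=1.0353, Δt_y=3.8637
    x: enter (0,2) at t=0.3416 ← occupied
  → r_7 = 0.3416

ranges = [1.2750, 1.7667, 0.6936, 0.7736, 4.6277, 0.6600, 0.3416]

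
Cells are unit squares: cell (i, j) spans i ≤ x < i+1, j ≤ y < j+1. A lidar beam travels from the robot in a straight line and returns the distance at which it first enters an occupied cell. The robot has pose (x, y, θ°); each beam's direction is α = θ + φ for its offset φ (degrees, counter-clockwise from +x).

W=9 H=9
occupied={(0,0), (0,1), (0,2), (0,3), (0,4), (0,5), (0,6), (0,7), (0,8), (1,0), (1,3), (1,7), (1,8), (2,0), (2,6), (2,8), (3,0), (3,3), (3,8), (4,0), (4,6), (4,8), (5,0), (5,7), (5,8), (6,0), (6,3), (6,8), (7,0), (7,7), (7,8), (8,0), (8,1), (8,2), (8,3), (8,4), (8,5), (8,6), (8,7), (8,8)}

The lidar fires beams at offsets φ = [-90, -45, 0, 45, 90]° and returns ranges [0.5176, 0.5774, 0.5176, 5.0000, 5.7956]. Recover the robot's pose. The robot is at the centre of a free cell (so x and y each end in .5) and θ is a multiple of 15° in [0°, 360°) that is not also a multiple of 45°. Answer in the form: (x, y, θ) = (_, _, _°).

(x, y, θ) = (6.5, 7.5, 195°)

The pose lattice has 41·16 = 656 candidates. Test each by forward raycasting.
  (5.5, 5.5, 60°): beam 1 = 2.8868 ≠ 0.5176 ✗
  (5.5, 4.5, 255°): beam 1 = 4.6587 ≠ 0.5176 ✗
  (3.5, 2.5, 345°): beam 1 = 1.5529 ≠ 0.5176 ✗
  (1.5, 1.5, 60°): beam 1 = 1.0000 ≠ 0.5176 ✗
  (7.5, 1.5, 30°): beam 1 = 0.5774 ≠ 0.5176 ✗
  …
  (6.5, 7.5, 195°): r_1=0.5176, r_2=0.5774, r_3=0.5176, r_4=5.0000, r_5=5.7956 — all match ✓
No second candidate reproduces the full scan.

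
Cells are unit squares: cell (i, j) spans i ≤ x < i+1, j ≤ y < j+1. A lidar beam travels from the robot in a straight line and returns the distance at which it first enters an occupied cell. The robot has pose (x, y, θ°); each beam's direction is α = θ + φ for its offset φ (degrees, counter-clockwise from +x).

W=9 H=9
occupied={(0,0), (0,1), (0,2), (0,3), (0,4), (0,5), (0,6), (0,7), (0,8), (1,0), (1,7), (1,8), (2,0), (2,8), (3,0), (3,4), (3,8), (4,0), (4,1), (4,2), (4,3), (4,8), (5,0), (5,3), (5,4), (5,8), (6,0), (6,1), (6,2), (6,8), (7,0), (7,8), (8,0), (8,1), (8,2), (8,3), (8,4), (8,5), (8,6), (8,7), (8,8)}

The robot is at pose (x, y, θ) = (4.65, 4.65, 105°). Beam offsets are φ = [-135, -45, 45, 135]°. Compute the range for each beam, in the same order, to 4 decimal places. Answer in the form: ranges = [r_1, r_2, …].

ranges = [0.4041, 3.8682, 4.2147, 0.7506]

beam 1: φ=-135°, α=330°
  direction (0.8660, -0.5000); cell (4,4); t to first gridline: x 0.4041, y 1.3000 (then +1.1547 / +2.0000)
    (5,4) via x @ 0.4041  # hit
  → r_1 = 0.4041
beam 2: φ=-45°, α=60°
  direction (0.5000, 0.8660); cell (4,4); t to first gridline: x 0.7000, y 0.4041 (then +2.0000 / +1.1547)
    (4,5) via y @ 0.4041
    (5,5) via x @ 0.7000
    (5,6) via y @ 1.5588
    (6,6) via x @ 2.7000
    (6,7) via y @ 2.7135
    (6,8) via y @ 3.8682  # hit
  → r_2 = 3.8682
beam 3: φ=45°, α=150°
  direction (-0.8660, 0.5000); cell (4,4); t to first gridline: x 0.7506, y 0.7000 (then +1.1547 / +2.0000)
    (4,5) via y @ 0.7000
    (3,5) via x @ 0.7506
    (2,5) via x @ 1.9053
    (2,6) via y @ 2.7000
    (1,6) via x @ 3.0600
    (0,6) via x @ 4.2147  # hit
  → r_3 = 4.2147
beam 4: φ=135°, α=240°
  direction (-0.5000, -0.8660); cell (4,4); t to first gridline: x 1.3000, y 0.7506 (then +2.0000 / +1.1547)
    (4,3) via y @ 0.7506  # hit
  → r_4 = 0.7506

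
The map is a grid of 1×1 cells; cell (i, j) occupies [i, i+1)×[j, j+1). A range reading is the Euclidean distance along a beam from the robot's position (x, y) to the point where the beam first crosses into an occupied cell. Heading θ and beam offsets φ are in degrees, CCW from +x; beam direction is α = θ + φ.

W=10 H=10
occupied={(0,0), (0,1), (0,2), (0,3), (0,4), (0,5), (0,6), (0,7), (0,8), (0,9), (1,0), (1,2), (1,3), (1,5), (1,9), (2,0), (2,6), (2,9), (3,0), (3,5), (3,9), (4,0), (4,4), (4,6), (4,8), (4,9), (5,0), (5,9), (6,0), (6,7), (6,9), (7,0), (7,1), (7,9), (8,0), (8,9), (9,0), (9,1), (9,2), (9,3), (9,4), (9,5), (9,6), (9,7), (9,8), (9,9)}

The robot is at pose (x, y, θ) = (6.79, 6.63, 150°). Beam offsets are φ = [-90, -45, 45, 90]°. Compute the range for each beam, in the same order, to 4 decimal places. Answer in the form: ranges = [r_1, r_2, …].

ranges = [2.7366, 0.3831, 1.8531, 6.5010]

beam 1: φ=-90°, α=60°
  direction (0.5000, 0.8660); cell (6,6); t to first gridline: x 0.4200, y 0.4272 (then +2.0000 / +1.1547)
    (7,6) via x @ 0.4200
    (7,7) via y @ 0.4272
    (7,8) via y @ 1.5819
    (8,8) via x @ 2.4200
    (8,9) via y @ 2.7366  # hit
  → r_1 = 2.7366
beam 2: φ=-45°, α=105°
  direction (-0.2588, 0.9659); cell (6,6); t to first gridline: x 3.0523, y 0.3831 (then +3.8637 / +1.0353)
    (6,7) via y @ 0.3831  # hit
  → r_2 = 0.3831
beam 3: φ=45°, α=195°
  direction (-0.9659, -0.2588); cell (6,6); t to first gridline: x 0.8179, y 2.4341 (then +1.0353 / +3.8637)
    (5,6) via x @ 0.8179
    (4,6) via x @ 1.8531  # hit
  → r_3 = 1.8531
beam 4: φ=90°, α=240°
  direction (-0.5000, -0.8660); cell (6,6); t to first gridline: x 1.5800, y 0.7275 (then +2.0000 / +1.1547)
    (6,5) via y @ 0.7275
    (5,5) via x @ 1.5800
    (5,4) via y @ 1.8822
    (5,3) via y @ 3.0369
    (4,3) via x @ 3.5800
    (4,2) via y @ 4.1916
    (4,1) via y @ 5.3463
    (3,1) via x @ 5.5800
    (3,0) via y @ 6.5010  # hit
  → r_4 = 6.5010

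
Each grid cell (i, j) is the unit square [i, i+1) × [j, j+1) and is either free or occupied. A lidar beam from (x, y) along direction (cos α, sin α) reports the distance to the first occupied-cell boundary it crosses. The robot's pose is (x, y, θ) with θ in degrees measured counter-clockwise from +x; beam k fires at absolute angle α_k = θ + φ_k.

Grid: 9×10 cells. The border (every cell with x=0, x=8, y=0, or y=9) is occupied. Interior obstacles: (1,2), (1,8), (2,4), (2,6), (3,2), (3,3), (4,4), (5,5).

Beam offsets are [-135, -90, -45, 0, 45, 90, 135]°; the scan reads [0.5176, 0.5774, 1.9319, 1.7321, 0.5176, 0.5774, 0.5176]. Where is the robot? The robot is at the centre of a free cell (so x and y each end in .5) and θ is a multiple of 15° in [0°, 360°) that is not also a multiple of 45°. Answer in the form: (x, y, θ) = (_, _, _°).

(x, y, θ) = (1.5, 1.5, 30°)

Enumerate (i+0.5, j+0.5, θ) over the 48 free cells and 16 admissible headings. For each, cast all 7 beams and compare to the given ranges.
  (4.5, 2.5, 60°): beam 1 = 1.5529 ≠ 0.5176 ✗
  (6.5, 2.5, 105°): beam 1 = 1.7321 ≠ 0.5176 ✗
  (4.5, 7.5, 255°): beam 1 = 1.7321 ≠ 0.5176 ✗
  (2.5, 2.5, 195°): beam 1 = 1.0000 ≠ 0.5176 ✗
  …
  (1.5, 1.5, 30°): r_1=0.5176, r_2=0.5774, r_3=1.9319, r_4=1.7321, r_5=0.5176, r_6=0.5774, r_7=0.5176 — all match ✓
Only this pose fits every beam.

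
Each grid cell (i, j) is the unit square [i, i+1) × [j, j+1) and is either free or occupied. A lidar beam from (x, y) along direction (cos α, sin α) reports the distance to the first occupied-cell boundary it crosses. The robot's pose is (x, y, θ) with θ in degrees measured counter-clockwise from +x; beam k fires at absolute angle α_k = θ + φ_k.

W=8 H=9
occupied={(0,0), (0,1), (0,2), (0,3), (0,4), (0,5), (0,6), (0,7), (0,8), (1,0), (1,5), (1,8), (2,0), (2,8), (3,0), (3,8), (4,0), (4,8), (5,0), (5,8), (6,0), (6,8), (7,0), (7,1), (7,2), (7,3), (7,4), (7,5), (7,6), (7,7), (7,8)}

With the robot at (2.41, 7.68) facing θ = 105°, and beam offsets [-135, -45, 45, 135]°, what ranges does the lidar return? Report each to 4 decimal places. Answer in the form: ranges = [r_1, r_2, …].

beam 1: φ=-135°, α=330°
  dir = (cos 330°, sin 330°) = (0.8660, -0.5000); from cell (2,7)
  next x-line at t=0.6813, next y-line at t=1.3600; Δt_x=1.1547, Δt_y=2.0000
    x: enter (3,7) at t=0.6813
    y: enter (3,6) at t=1.3600
    x: enter (4,6) at t=1.8360
    x: enter (5,6) at t=2.9907
    y: enter (5,5) at t=3.3600
    x: enter (6,5) at t=4.1454
    x: enter (7,5) at t=5.3001 ← occupied
  → r_1 = 5.3001
beam 2: φ=-45°, α=60°
  dir = (cos 60°, sin 60°) = (0.5000, 0.8660); from cell (2,7)
  next x-line at t=1.1800, next y-line at t=0.3695; Δt_x=2.0000, Δt_y=1.1547
    y: enter (2,8) at t=0.3695 ← occupied
  → r_2 = 0.3695
beam 3: φ=45°, α=150°
  dir = (cos 150°, sin 150°) = (-0.8660, 0.5000); from cell (2,7)
  next x-line at t=0.4734, next y-line at t=0.6400; Δt_x=1.1547, Δt_y=2.0000
    x: enter (1,7) at t=0.4734
    y: enter (1,8) at t=0.6400 ← occupied
  → r_3 = 0.6400
beam 4: φ=135°, α=240°
  dir = (cos 240°, sin 240°) = (-0.5000, -0.8660); from cell (2,7)
  next x-line at t=0.8200, next y-line at t=0.7852; Δt_x=2.0000, Δt_y=1.1547
    y: enter (2,6) at t=0.7852
    x: enter (1,6) at t=0.8200
    y: enter (1,5) at t=1.9399 ← occupied
  → r_4 = 1.9399

ranges = [5.3001, 0.3695, 0.6400, 1.9399]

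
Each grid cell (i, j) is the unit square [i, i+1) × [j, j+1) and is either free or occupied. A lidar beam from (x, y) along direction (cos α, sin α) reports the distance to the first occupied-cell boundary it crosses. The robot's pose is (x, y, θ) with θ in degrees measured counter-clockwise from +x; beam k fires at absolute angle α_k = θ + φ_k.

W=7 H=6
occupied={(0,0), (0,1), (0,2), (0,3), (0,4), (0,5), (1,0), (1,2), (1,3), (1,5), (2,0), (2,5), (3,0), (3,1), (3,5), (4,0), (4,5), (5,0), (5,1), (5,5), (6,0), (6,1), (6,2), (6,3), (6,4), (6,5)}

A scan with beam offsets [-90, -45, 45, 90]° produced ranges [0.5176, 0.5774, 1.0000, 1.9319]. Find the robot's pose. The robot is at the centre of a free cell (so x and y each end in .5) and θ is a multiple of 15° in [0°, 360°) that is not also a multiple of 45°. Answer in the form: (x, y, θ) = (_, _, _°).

Candidates: 16 free-cell centres × 16 headings = 256 poses. Raycast each; keep the one whose scan matches to 4 dp.
  (1.5, 1.5, 15°): beam 2 = 1.0000 ≠ 0.5774 ✗
  (1.5, 1.5, 330°): beam 1 = 0.5774 ≠ 0.5176 ✗
  (4.5, 1.5, 120°): beam 1 = 0.5774 ≠ 0.5176 ✗
  (4.5, 2.5, 255°): beam 1 = 2.5882 ≠ 0.5176 ✗
  …
  (2.5, 4.5, 165°): r_1=0.5176, r_2=0.5774, r_3=1.0000, r_4=1.9319 — all match ✓
Only this pose fits every beam.

(x, y, θ) = (2.5, 4.5, 165°)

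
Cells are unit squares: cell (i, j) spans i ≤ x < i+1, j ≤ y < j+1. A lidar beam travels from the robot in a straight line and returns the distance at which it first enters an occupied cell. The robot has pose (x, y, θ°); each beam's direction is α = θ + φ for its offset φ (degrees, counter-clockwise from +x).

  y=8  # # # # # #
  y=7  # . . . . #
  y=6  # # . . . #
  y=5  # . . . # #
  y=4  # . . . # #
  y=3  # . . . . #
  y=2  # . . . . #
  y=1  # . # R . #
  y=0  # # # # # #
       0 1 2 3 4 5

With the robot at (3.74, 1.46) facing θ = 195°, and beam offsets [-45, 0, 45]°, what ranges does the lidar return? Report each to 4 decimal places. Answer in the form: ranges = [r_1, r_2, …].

beam 1: φ=-45°, α=150°
  cosα=-0.8660 sinα=0.5000 | (3,1) | tMaxX 0.8545 tMaxY 1.0800 | tΔX 1.1547 tΔY 2.0000
    t=0.8545 [x] (2,1) — stop
  → r_1 = 0.8545
beam 2: φ=0°, α=195°
  cosα=-0.9659 sinα=-0.2588 | (3,1) | tMaxX 0.7661 tMaxY 1.7773 | tΔX 1.0353 tΔY 3.8637
    t=0.7661 [x] (2,1) — stop
  → r_2 = 0.7661
beam 3: φ=45°, α=240°
  cosα=-0.5000 sinα=-0.8660 | (3,1) | tMaxX 1.4800 tMaxY 0.5312 | tΔX 2.0000 tΔY 1.1547
    t=0.5312 [y] (3,0) — stop
  → r_3 = 0.5312

ranges = [0.8545, 0.7661, 0.5312]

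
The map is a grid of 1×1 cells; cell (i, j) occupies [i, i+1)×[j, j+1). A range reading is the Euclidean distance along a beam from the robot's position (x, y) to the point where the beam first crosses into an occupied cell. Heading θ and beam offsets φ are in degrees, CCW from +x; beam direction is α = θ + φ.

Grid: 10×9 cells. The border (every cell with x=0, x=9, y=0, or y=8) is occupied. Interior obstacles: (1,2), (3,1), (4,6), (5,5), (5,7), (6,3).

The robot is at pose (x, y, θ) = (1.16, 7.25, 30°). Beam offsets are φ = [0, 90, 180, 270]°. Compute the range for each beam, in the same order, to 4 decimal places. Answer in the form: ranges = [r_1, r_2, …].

ranges = [1.5000, 0.3200, 0.1848, 7.2169]

beam 1: φ=0°, α=30°
  d=(0.8660,0.5000)  start (1,7)  tX=0.9699 tY=1.5000  stride 1/|dx|=1.1547 1/|dy|=2.0000
    cross x-line → (2,7), t=0.9699
    cross y-line → (2,8), t=1.5000 (wall)
  → r_1 = 1.5000
beam 2: φ=90°, α=120°
  d=(-0.5000,0.8660)  start (1,7)  tX=0.3200 tY=0.8660  stride 1/|dx|=2.0000 1/|dy|=1.1547
    cross x-line → (0,7), t=0.3200 (wall)
  → r_2 = 0.3200
beam 3: φ=180°, α=210°
  d=(-0.8660,-0.5000)  start (1,7)  tX=0.1848 tY=0.5000  stride 1/|dx|=1.1547 1/|dy|=2.0000
    cross x-line → (0,7), t=0.1848 (wall)
  → r_3 = 0.1848
beam 4: φ=270°, α=300°
  d=(0.5000,-0.8660)  start (1,7)  tX=1.6800 tY=0.2887  stride 1/|dx|=2.0000 1/|dy|=1.1547
    cross y-line → (1,6), t=0.2887
    cross y-line → (1,5), t=1.4434
    cross x-line → (2,5), t=1.6800
    cross y-line → (2,4), t=2.5981
    cross x-line → (3,4), t=3.6800
    cross y-line → (3,3), t=3.7528
    cross y-line → (3,2), t=4.9075
    cross x-line → (4,2), t=5.6800
    cross y-line → (4,1), t=6.0622
    cross y-line → (4,0), t=7.2169 (wall)
  → r_4 = 7.2169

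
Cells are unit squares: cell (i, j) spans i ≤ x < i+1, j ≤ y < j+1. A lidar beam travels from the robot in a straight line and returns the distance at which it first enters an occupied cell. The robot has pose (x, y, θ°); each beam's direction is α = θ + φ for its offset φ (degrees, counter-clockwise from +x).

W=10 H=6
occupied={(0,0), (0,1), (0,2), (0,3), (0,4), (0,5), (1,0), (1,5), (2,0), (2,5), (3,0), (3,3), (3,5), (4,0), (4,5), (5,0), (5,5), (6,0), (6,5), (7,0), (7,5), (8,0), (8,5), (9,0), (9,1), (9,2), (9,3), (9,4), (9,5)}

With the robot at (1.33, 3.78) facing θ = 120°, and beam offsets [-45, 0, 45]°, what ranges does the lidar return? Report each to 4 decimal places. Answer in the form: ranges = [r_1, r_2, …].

ranges = [1.2630, 0.6600, 0.3416]

beam 1: φ=-45°, α=75°
  cosα=0.2588 sinα=0.9659 | (1,3) | tMaxX 2.5887 tMaxY 0.2278 | tΔX 3.8637 tΔY 1.0353
    t=0.2278 [y] (1,4)
    t=1.2630 [y] (1,5) — stop
  → r_1 = 1.2630
beam 2: φ=0°, α=120°
  cosα=-0.5000 sinα=0.8660 | (1,3) | tMaxX 0.6600 tMaxY 0.2540 | tΔX 2.0000 tΔY 1.1547
    t=0.2540 [y] (1,4)
    t=0.6600 [x] (0,4) — stop
  → r_2 = 0.6600
beam 3: φ=45°, α=165°
  cosα=-0.9659 sinα=0.2588 | (1,3) | tMaxX 0.3416 tMaxY 0.8500 | tΔX 1.0353 tΔY 3.8637
    t=0.3416 [x] (0,3) — stop
  → r_3 = 0.3416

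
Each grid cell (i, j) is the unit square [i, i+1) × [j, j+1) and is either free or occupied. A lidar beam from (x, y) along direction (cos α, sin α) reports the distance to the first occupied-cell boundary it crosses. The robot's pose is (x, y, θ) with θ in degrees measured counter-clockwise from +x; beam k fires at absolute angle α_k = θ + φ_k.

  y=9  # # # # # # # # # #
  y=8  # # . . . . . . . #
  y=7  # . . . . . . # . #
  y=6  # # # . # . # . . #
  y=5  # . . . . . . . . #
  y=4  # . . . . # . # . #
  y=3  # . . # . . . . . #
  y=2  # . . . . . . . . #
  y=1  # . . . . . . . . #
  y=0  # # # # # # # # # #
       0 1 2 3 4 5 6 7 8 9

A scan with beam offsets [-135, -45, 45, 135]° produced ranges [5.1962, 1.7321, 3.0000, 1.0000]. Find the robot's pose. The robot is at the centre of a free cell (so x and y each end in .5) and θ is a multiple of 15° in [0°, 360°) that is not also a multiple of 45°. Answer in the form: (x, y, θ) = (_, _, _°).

The pose lattice has 55·16 = 880 candidates. Test each by forward raycasting.
  (6.5, 2.5, 345°): beam 1 = 3.0000 ≠ 5.1962 ✗
  (2.5, 2.5, 345°): beam 1 = 1.7321 ≠ 5.1962 ✗
  (2.5, 4.5, 120°): beam 1 = 6.7293 ≠ 5.1962 ✗
  …
  (2.5, 4.5, 195°): r_1=5.1962, r_2=1.7321, r_3=3.0000, r_4=1.0000 — all match ✓
Unique over the lattice → pose = (2.5, 4.5, 195°).

(x, y, θ) = (2.5, 4.5, 195°)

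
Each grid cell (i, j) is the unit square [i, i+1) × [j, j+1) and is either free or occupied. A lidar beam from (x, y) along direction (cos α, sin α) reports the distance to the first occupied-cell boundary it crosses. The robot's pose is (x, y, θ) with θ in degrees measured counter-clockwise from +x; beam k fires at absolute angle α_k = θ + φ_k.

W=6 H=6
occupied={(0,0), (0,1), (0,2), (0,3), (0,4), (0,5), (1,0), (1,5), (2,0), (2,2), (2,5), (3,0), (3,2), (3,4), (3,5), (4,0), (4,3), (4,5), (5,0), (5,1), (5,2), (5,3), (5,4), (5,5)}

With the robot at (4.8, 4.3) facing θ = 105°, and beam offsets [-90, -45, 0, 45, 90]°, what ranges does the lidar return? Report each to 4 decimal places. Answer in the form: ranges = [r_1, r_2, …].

ranges = [0.2071, 0.4000, 0.7247, 0.9238, 0.8282]

beam 1: φ=-90°, α=15°
  cosα=0.9659 sinα=0.2588 | (4,4) | tMaxX 0.2071 tMaxY 2.7046 | tΔX 1.0353 tΔY 3.8637
    t=0.2071 [x] (5,4) — stop
  → r_1 = 0.2071
beam 2: φ=-45°, α=60°
  cosα=0.5000 sinα=0.8660 | (4,4) | tMaxX 0.4000 tMaxY 0.8083 | tΔX 2.0000 tΔY 1.1547
    t=0.4000 [x] (5,4) — stop
  → r_2 = 0.4000
beam 3: φ=0°, α=105°
  cosα=-0.2588 sinα=0.9659 | (4,4) | tMaxX 3.0910 tMaxY 0.7247 | tΔX 3.8637 tΔY 1.0353
    t=0.7247 [y] (4,5) — stop
  → r_3 = 0.7247
beam 4: φ=45°, α=150°
  cosα=-0.8660 sinα=0.5000 | (4,4) | tMaxX 0.9238 tMaxY 1.4000 | tΔX 1.1547 tΔY 2.0000
    t=0.9238 [x] (3,4) — stop
  → r_4 = 0.9238
beam 5: φ=90°, α=195°
  cosα=-0.9659 sinα=-0.2588 | (4,4) | tMaxX 0.8282 tMaxY 1.1591 | tΔX 1.0353 tΔY 3.8637
    t=0.8282 [x] (3,4) — stop
  → r_5 = 0.8282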